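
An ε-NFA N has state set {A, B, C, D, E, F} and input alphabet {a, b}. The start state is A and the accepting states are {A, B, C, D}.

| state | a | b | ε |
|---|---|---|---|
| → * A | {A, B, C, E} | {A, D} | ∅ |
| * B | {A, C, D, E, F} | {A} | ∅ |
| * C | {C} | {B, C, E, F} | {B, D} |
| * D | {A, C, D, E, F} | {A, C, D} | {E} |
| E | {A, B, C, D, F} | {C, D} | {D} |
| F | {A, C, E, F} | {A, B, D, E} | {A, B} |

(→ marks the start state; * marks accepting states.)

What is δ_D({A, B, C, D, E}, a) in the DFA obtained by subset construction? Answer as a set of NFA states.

{A, B, C, D, E, F}

δ(A,a) = {A, B, C, E}; δ(B,a) = {A, C, D, E, F}; δ(C,a) = {C}; δ(D,a) = {A, C, D, E, F}; δ(E,a) = {A, B, C, D, F}.
Union: {A, B, C, D, E, F}.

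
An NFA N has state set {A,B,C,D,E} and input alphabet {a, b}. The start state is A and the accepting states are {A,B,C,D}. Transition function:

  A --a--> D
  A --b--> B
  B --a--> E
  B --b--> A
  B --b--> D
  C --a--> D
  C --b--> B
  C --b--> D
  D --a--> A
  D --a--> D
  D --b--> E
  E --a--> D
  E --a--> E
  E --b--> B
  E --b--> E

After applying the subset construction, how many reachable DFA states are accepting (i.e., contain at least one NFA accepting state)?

Start state of the DFA: {A}.
{A} --a--> {D}  [new]
{A} --b--> {B}  [new]
{D} --a--> {A,D}  [new]
{D} --b--> {E}  [new]
{B} --a--> {E}  [seen]
{B} --b--> {A,D}  [seen]
{A,D} --a--> {A,D}  [seen]
{A,D} --b--> {B,E}  [new]
{E} --a--> {D,E}  [new]
{E} --b--> {B,E}  [seen]
{B,E} --a--> {D,E}  [seen]
{B,E} --b--> {A,B,D,E}  [new]
{D,E} --a--> {A,D,E}  [new]
{D,E} --b--> {B,E}  [seen]
{A,B,D,E} --a--> {A,D,E}  [seen]
{A,B,D,E} --b--> {A,B,D,E}  [seen]
{A,D,E} --a--> {A,D,E}  [seen]
{A,D,E} --b--> {B,E}  [seen]
Reachable DFA states: {A}, {D}, {B}, {A,D}, {E}, {B,E}, {D,E}, {A,B,D,E}, {A,D,E}.
Accepting DFA states (contain an NFA accepting state): {A}, {D}, {B}, {A,D}, {B,E}, {D,E}, {A,B,D,E}, {A,D,E}.

8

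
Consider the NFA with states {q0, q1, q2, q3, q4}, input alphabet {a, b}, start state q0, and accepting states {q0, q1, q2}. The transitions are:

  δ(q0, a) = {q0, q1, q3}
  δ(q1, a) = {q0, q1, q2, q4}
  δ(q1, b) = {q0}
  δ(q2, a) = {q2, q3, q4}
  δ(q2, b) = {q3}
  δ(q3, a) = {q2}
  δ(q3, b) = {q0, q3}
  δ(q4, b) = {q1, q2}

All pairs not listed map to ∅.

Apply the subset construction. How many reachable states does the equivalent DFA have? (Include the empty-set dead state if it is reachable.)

6

Start state of the DFA: {q0}.
{q0} --a--> {q0, q1, q3}  [new]
{q0} --b--> ∅  [new]
{q0, q1, q3} --a--> {q0, q1, q2, q3, q4}  [new]
{q0, q1, q3} --b--> {q0, q3}  [new]
∅ --a--> ∅  [seen]
∅ --b--> ∅  [seen]
{q0, q1, q2, q3, q4} --a--> {q0, q1, q2, q3, q4}  [seen]
{q0, q1, q2, q3, q4} --b--> {q0, q1, q2, q3}  [new]
{q0, q3} --a--> {q0, q1, q2, q3}  [seen]
{q0, q3} --b--> {q0, q3}  [seen]
{q0, q1, q2, q3} --a--> {q0, q1, q2, q3, q4}  [seen]
{q0, q1, q2, q3} --b--> {q0, q3}  [seen]
Reachable DFA states: {q0}, {q0, q1, q3}, ∅, {q0, q1, q2, q3, q4}, {q0, q3}, {q0, q1, q2, q3}.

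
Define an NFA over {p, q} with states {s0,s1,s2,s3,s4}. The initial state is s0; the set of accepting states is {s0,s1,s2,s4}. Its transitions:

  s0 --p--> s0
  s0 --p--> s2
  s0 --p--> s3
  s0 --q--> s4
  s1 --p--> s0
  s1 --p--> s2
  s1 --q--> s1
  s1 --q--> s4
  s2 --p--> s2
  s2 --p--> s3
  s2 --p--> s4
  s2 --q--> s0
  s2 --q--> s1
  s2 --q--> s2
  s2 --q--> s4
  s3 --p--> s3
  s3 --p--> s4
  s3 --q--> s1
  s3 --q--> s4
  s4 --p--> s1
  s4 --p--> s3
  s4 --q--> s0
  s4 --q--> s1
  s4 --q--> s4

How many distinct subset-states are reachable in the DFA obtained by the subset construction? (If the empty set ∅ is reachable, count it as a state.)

10

Start state of the DFA: {s0}.
{s0} --p--> {s0,s2,s3}  [new]
{s0} --q--> {s4}  [new]
{s0,s2,s3} --p--> {s0,s2,s3,s4}  [new]
{s0,s2,s3} --q--> {s0,s1,s2,s4}  [new]
{s4} --p--> {s1,s3}  [new]
{s4} --q--> {s0,s1,s4}  [new]
{s0,s2,s3,s4} --p--> {s0,s1,s2,s3,s4}  [new]
{s0,s2,s3,s4} --q--> {s0,s1,s2,s4}  [seen]
{s0,s1,s2,s4} --p--> {s0,s1,s2,s3,s4}  [seen]
{s0,s1,s2,s4} --q--> {s0,s1,s2,s4}  [seen]
{s1,s3} --p--> {s0,s2,s3,s4}  [seen]
{s1,s3} --q--> {s1,s4}  [new]
{s0,s1,s4} --p--> {s0,s1,s2,s3}  [new]
{s0,s1,s4} --q--> {s0,s1,s4}  [seen]
{s0,s1,s2,s3,s4} --p--> {s0,s1,s2,s3,s4}  [seen]
{s0,s1,s2,s3,s4} --q--> {s0,s1,s2,s4}  [seen]
{s1,s4} --p--> {s0,s1,s2,s3}  [seen]
{s1,s4} --q--> {s0,s1,s4}  [seen]
{s0,s1,s2,s3} --p--> {s0,s2,s3,s4}  [seen]
{s0,s1,s2,s3} --q--> {s0,s1,s2,s4}  [seen]
Reachable DFA states: {s0}, {s0,s2,s3}, {s4}, {s0,s2,s3,s4}, {s0,s1,s2,s4}, {s1,s3}, {s0,s1,s4}, {s0,s1,s2,s3,s4}, {s1,s4}, {s0,s1,s2,s3}.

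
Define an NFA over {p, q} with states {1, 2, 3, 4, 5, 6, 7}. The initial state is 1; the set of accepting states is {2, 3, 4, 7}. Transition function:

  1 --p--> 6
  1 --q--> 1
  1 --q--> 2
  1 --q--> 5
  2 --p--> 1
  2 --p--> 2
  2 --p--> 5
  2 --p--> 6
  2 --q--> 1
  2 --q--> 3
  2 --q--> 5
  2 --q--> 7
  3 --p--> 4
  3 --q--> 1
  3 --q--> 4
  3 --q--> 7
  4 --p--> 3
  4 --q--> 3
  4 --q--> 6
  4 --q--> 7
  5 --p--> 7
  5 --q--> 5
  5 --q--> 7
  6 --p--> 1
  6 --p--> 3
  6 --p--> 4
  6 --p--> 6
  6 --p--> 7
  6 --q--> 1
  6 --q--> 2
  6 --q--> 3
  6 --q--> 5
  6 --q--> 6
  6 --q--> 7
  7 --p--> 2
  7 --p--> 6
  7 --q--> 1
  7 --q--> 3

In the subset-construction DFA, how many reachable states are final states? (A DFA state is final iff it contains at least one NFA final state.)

9

Start state of the DFA: {1}.
{1} --p--> {6}  [new]
{1} --q--> {1, 2, 5}  [new]
{6} --p--> {1, 3, 4, 6, 7}  [new]
{6} --q--> {1, 2, 3, 5, 6, 7}  [new]
{1, 2, 5} --p--> {1, 2, 5, 6, 7}  [new]
{1, 2, 5} --q--> {1, 2, 3, 5, 7}  [new]
{1, 3, 4, 6, 7} --p--> {1, 2, 3, 4, 6, 7}  [new]
{1, 3, 4, 6, 7} --q--> {1, 2, 3, 4, 5, 6, 7}  [new]
{1, 2, 3, 5, 6, 7} --p--> {1, 2, 3, 4, 5, 6, 7}  [seen]
{1, 2, 3, 5, 6, 7} --q--> {1, 2, 3, 4, 5, 6, 7}  [seen]
{1, 2, 5, 6, 7} --p--> {1, 2, 3, 4, 5, 6, 7}  [seen]
{1, 2, 5, 6, 7} --q--> {1, 2, 3, 5, 6, 7}  [seen]
{1, 2, 3, 5, 7} --p--> {1, 2, 4, 5, 6, 7}  [new]
{1, 2, 3, 5, 7} --q--> {1, 2, 3, 4, 5, 7}  [new]
{1, 2, 3, 4, 6, 7} --p--> {1, 2, 3, 4, 5, 6, 7}  [seen]
{1, 2, 3, 4, 6, 7} --q--> {1, 2, 3, 4, 5, 6, 7}  [seen]
{1, 2, 3, 4, 5, 6, 7} --p--> {1, 2, 3, 4, 5, 6, 7}  [seen]
{1, 2, 3, 4, 5, 6, 7} --q--> {1, 2, 3, 4, 5, 6, 7}  [seen]
{1, 2, 4, 5, 6, 7} --p--> {1, 2, 3, 4, 5, 6, 7}  [seen]
{1, 2, 4, 5, 6, 7} --q--> {1, 2, 3, 5, 6, 7}  [seen]
{1, 2, 3, 4, 5, 7} --p--> {1, 2, 3, 4, 5, 6, 7}  [seen]
{1, 2, 3, 4, 5, 7} --q--> {1, 2, 3, 4, 5, 6, 7}  [seen]
Reachable DFA states: {1}, {6}, {1, 2, 5}, {1, 3, 4, 6, 7}, {1, 2, 3, 5, 6, 7}, {1, 2, 5, 6, 7}, {1, 2, 3, 5, 7}, {1, 2, 3, 4, 6, 7}, {1, 2, 3, 4, 5, 6, 7}, {1, 2, 4, 5, 6, 7}, {1, 2, 3, 4, 5, 7}.
Accepting DFA states (contain an NFA accepting state): {1, 2, 5}, {1, 3, 4, 6, 7}, {1, 2, 3, 5, 6, 7}, {1, 2, 5, 6, 7}, {1, 2, 3, 5, 7}, {1, 2, 3, 4, 6, 7}, {1, 2, 3, 4, 5, 6, 7}, {1, 2, 4, 5, 6, 7}, {1, 2, 3, 4, 5, 7}.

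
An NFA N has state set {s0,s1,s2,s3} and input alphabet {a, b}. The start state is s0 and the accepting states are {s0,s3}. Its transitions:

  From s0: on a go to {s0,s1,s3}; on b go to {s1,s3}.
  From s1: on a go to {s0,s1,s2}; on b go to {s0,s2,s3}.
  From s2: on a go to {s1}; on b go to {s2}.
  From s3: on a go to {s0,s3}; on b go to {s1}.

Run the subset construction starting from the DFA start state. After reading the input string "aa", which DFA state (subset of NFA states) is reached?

{s0,s1,s2,s3}

Start: {s0}.
δ(s0,a) = {s0,s1,s3}.
Union: {s0,s1,s3}.
After a: {s0,s1,s3}.
δ(s0,a) = {s0,s1,s3}; δ(s1,a) = {s0,s1,s2}; δ(s3,a) = {s0,s3}.
Union: {s0,s1,s2,s3}.
After a: {s0,s1,s2,s3}.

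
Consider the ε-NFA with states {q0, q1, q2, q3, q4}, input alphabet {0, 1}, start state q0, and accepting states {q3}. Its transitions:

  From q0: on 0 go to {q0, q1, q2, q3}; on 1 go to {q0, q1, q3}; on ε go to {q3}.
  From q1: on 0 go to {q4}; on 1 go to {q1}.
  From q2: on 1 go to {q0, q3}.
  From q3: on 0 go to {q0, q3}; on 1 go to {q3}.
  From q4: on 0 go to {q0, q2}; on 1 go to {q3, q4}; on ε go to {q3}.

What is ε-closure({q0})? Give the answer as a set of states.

{q0, q3}

Begin with {q0}.
q0 →ε {q3}; add q3.
ε-closure = {q0, q3}.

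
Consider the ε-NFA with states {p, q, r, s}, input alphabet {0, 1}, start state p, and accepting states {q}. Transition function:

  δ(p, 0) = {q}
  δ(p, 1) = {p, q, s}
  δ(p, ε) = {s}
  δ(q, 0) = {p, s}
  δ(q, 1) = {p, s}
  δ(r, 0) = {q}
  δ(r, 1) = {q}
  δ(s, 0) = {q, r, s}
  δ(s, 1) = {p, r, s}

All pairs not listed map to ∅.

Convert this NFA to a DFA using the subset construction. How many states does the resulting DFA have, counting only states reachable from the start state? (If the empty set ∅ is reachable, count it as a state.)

3

Start state of the DFA: {p, s} (ε-closure of the NFA start).
{p, s} --0--> {q, r, s}  [new]
{p, s} --1--> {p, q, r, s}  [new]
{q, r, s} --0--> {p, q, r, s}  [seen]
{q, r, s} --1--> {p, q, r, s}  [seen]
{p, q, r, s} --0--> {p, q, r, s}  [seen]
{p, q, r, s} --1--> {p, q, r, s}  [seen]
Reachable DFA states: {p, s}, {q, r, s}, {p, q, r, s}.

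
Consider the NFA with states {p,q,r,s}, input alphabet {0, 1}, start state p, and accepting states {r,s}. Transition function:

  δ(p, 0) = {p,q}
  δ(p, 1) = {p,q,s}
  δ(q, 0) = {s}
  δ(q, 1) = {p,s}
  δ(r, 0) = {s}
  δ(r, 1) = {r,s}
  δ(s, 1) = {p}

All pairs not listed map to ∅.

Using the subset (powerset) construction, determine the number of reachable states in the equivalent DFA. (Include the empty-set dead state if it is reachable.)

Start state of the DFA: {p}.
{p} --0--> {p,q}  [new]
{p} --1--> {p,q,s}  [new]
{p,q} --0--> {p,q,s}  [seen]
{p,q} --1--> {p,q,s}  [seen]
{p,q,s} --0--> {p,q,s}  [seen]
{p,q,s} --1--> {p,q,s}  [seen]
Reachable DFA states: {p}, {p,q}, {p,q,s}.

3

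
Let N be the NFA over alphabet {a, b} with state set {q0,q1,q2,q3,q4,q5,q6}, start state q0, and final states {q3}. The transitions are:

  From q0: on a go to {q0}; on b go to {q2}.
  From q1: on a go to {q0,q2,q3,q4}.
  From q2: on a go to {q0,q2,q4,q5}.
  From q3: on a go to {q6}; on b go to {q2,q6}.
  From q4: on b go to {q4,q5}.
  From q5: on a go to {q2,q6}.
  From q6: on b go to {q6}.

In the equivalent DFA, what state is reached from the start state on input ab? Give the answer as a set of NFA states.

{q2}

Start: {q0}.
δ(q0,a) = {q0}.
Union: {q0}.
After a: {q0}.
δ(q0,b) = {q2}.
Union: {q2}.
After b: {q2}.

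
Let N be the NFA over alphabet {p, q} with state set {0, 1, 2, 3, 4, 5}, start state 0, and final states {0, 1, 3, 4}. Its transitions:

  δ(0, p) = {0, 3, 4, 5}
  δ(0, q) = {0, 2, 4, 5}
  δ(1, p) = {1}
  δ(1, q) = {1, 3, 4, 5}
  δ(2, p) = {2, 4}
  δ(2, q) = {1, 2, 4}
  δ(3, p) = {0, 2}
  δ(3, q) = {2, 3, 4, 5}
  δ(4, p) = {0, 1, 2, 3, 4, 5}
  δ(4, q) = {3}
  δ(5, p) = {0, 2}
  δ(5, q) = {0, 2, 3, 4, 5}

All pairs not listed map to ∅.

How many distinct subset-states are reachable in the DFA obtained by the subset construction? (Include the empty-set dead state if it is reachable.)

5

Start state of the DFA: {0}.
{0} --p--> {0, 3, 4, 5}  [new]
{0} --q--> {0, 2, 4, 5}  [new]
{0, 3, 4, 5} --p--> {0, 1, 2, 3, 4, 5}  [new]
{0, 3, 4, 5} --q--> {0, 2, 3, 4, 5}  [new]
{0, 2, 4, 5} --p--> {0, 1, 2, 3, 4, 5}  [seen]
{0, 2, 4, 5} --q--> {0, 1, 2, 3, 4, 5}  [seen]
{0, 1, 2, 3, 4, 5} --p--> {0, 1, 2, 3, 4, 5}  [seen]
{0, 1, 2, 3, 4, 5} --q--> {0, 1, 2, 3, 4, 5}  [seen]
{0, 2, 3, 4, 5} --p--> {0, 1, 2, 3, 4, 5}  [seen]
{0, 2, 3, 4, 5} --q--> {0, 1, 2, 3, 4, 5}  [seen]
Reachable DFA states: {0}, {0, 3, 4, 5}, {0, 2, 4, 5}, {0, 1, 2, 3, 4, 5}, {0, 2, 3, 4, 5}.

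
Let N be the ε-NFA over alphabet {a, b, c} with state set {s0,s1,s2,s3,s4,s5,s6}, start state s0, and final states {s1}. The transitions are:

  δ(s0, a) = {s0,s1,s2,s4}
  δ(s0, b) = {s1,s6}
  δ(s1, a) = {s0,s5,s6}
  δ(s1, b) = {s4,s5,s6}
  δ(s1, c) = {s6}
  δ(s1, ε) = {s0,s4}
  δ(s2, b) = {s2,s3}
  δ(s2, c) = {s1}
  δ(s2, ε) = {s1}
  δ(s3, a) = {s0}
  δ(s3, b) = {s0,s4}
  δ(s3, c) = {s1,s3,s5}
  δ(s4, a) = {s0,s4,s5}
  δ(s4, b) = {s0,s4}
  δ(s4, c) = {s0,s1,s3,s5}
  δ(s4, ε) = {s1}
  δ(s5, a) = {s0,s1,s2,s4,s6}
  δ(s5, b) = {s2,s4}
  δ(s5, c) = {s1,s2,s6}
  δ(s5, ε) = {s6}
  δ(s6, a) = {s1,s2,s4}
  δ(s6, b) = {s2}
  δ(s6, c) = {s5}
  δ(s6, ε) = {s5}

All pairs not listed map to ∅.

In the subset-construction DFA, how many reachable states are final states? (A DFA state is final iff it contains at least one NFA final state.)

5

Start state of the DFA: {s0} (ε-closure of the NFA start).
{s0} --a--> {s0,s1,s2,s4}  [new]
{s0} --b--> {s0,s1,s4,s5,s6}  [new]
{s0} --c--> ∅  [new]
{s0,s1,s2,s4} --a--> {s0,s1,s2,s4,s5,s6}  [new]
{s0,s1,s2,s4} --b--> {s0,s1,s2,s3,s4,s5,s6}  [new]
{s0,s1,s2,s4} --c--> {s0,s1,s3,s4,s5,s6}  [new]
{s0,s1,s4,s5,s6} --a--> {s0,s1,s2,s4,s5,s6}  [seen]
{s0,s1,s4,s5,s6} --b--> {s0,s1,s2,s4,s5,s6}  [seen]
{s0,s1,s4,s5,s6} --c--> {s0,s1,s2,s3,s4,s5,s6}  [seen]
∅ --a--> ∅  [seen]
∅ --b--> ∅  [seen]
∅ --c--> ∅  [seen]
{s0,s1,s2,s4,s5,s6} --a--> {s0,s1,s2,s4,s5,s6}  [seen]
{s0,s1,s2,s4,s5,s6} --b--> {s0,s1,s2,s3,s4,s5,s6}  [seen]
{s0,s1,s2,s4,s5,s6} --c--> {s0,s1,s2,s3,s4,s5,s6}  [seen]
{s0,s1,s2,s3,s4,s5,s6} --a--> {s0,s1,s2,s4,s5,s6}  [seen]
{s0,s1,s2,s3,s4,s5,s6} --b--> {s0,s1,s2,s3,s4,s5,s6}  [seen]
{s0,s1,s2,s3,s4,s5,s6} --c--> {s0,s1,s2,s3,s4,s5,s6}  [seen]
{s0,s1,s3,s4,s5,s6} --a--> {s0,s1,s2,s4,s5,s6}  [seen]
{s0,s1,s3,s4,s5,s6} --b--> {s0,s1,s2,s4,s5,s6}  [seen]
{s0,s1,s3,s4,s5,s6} --c--> {s0,s1,s2,s3,s4,s5,s6}  [seen]
Reachable DFA states: {s0}, {s0,s1,s2,s4}, {s0,s1,s4,s5,s6}, ∅, {s0,s1,s2,s4,s5,s6}, {s0,s1,s2,s3,s4,s5,s6}, {s0,s1,s3,s4,s5,s6}.
Accepting DFA states (contain an NFA accepting state): {s0,s1,s2,s4}, {s0,s1,s4,s5,s6}, {s0,s1,s2,s4,s5,s6}, {s0,s1,s2,s3,s4,s5,s6}, {s0,s1,s3,s4,s5,s6}.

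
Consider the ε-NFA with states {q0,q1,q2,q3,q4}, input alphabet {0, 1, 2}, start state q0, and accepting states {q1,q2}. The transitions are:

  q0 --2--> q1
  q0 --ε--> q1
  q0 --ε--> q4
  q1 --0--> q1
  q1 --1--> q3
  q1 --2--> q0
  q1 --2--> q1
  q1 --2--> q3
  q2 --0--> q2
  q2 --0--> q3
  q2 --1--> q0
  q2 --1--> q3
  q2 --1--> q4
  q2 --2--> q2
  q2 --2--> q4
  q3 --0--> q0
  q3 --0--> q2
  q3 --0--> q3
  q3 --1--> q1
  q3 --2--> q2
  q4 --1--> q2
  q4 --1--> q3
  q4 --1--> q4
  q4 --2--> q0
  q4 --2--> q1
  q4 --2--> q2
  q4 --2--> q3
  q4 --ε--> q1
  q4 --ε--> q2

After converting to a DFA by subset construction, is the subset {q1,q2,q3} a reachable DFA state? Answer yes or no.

yes

Start state of the DFA: {q0,q1,q2,q4} (ε-closure of the NFA start).
{q0,q1,q2,q4} --0--> {q1,q2,q3}  [new]
{q0,q1,q2,q4} --1--> {q0,q1,q2,q3,q4}  [new]
{q0,q1,q2,q4} --2--> {q0,q1,q2,q3,q4}  [seen]
{q1,q2,q3} --0--> {q0,q1,q2,q3,q4}  [seen]
{q1,q2,q3} --1--> {q0,q1,q2,q3,q4}  [seen]
{q1,q2,q3} --2--> {q0,q1,q2,q3,q4}  [seen]
{q0,q1,q2,q3,q4} --0--> {q0,q1,q2,q3,q4}  [seen]
{q0,q1,q2,q3,q4} --1--> {q0,q1,q2,q3,q4}  [seen]
{q0,q1,q2,q3,q4} --2--> {q0,q1,q2,q3,q4}  [seen]
Reachable DFA states: {q0,q1,q2,q4}, {q1,q2,q3}, {q0,q1,q2,q3,q4}.
{q1,q2,q3} is among them.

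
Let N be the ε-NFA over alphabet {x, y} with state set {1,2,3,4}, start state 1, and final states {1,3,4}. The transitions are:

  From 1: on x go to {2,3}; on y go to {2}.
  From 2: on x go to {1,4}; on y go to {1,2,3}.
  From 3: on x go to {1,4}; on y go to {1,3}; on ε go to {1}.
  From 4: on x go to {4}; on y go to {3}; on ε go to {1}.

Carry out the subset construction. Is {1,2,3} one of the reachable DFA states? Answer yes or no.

Start state of the DFA: {1} (ε-closure of the NFA start).
{1} --x--> {1,2,3}  [new]
{1} --y--> {2}  [new]
{1,2,3} --x--> {1,2,3,4}  [new]
{1,2,3} --y--> {1,2,3}  [seen]
{2} --x--> {1,4}  [new]
{2} --y--> {1,2,3}  [seen]
{1,2,3,4} --x--> {1,2,3,4}  [seen]
{1,2,3,4} --y--> {1,2,3}  [seen]
{1,4} --x--> {1,2,3,4}  [seen]
{1,4} --y--> {1,2,3}  [seen]
Reachable DFA states: {1}, {1,2,3}, {2}, {1,2,3,4}, {1,4}.
{1,2,3} is among them.

yes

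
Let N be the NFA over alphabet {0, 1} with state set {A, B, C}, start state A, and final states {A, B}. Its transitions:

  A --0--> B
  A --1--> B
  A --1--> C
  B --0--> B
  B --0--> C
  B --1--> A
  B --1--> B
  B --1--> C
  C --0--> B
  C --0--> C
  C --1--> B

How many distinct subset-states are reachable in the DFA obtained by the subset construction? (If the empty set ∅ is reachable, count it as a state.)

Start state of the DFA: {A}.
{A} --0--> {B}  [new]
{A} --1--> {B, C}  [new]
{B} --0--> {B, C}  [seen]
{B} --1--> {A, B, C}  [new]
{B, C} --0--> {B, C}  [seen]
{B, C} --1--> {A, B, C}  [seen]
{A, B, C} --0--> {B, C}  [seen]
{A, B, C} --1--> {A, B, C}  [seen]
Reachable DFA states: {A}, {B}, {B, C}, {A, B, C}.

4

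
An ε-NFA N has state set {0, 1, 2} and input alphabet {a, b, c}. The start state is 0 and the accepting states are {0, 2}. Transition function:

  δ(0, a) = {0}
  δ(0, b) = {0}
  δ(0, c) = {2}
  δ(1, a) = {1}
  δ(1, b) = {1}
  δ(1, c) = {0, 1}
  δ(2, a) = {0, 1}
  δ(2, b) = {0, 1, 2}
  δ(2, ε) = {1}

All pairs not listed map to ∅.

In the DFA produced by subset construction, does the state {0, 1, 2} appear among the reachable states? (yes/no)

yes

Start state of the DFA: {0} (ε-closure of the NFA start).
{0} --a--> {0}  [seen]
{0} --b--> {0}  [seen]
{0} --c--> {1, 2}  [new]
{1, 2} --a--> {0, 1}  [new]
{1, 2} --b--> {0, 1, 2}  [new]
{1, 2} --c--> {0, 1}  [seen]
{0, 1} --a--> {0, 1}  [seen]
{0, 1} --b--> {0, 1}  [seen]
{0, 1} --c--> {0, 1, 2}  [seen]
{0, 1, 2} --a--> {0, 1}  [seen]
{0, 1, 2} --b--> {0, 1, 2}  [seen]
{0, 1, 2} --c--> {0, 1, 2}  [seen]
Reachable DFA states: {0}, {1, 2}, {0, 1}, {0, 1, 2}.
{0, 1, 2} is among them.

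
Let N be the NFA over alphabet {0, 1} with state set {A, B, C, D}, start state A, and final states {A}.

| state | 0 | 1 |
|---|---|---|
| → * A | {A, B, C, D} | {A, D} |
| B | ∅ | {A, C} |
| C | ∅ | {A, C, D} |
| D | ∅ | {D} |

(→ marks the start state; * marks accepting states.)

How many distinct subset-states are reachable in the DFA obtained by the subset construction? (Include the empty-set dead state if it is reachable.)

4

Start state of the DFA: {A}.
{A} --0--> {A, B, C, D}  [new]
{A} --1--> {A, D}  [new]
{A, B, C, D} --0--> {A, B, C, D}  [seen]
{A, B, C, D} --1--> {A, C, D}  [new]
{A, D} --0--> {A, B, C, D}  [seen]
{A, D} --1--> {A, D}  [seen]
{A, C, D} --0--> {A, B, C, D}  [seen]
{A, C, D} --1--> {A, C, D}  [seen]
Reachable DFA states: {A}, {A, B, C, D}, {A, D}, {A, C, D}.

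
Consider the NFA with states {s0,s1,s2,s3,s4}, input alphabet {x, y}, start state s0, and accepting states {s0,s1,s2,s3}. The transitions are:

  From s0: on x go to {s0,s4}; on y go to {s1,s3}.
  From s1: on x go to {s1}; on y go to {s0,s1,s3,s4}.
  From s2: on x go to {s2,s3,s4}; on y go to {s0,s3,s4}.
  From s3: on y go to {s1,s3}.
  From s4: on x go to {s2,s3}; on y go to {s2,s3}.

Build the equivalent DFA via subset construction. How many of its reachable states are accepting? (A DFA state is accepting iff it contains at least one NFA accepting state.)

Start state of the DFA: {s0}.
{s0} --x--> {s0,s4}  [new]
{s0} --y--> {s1,s3}  [new]
{s0,s4} --x--> {s0,s2,s3,s4}  [new]
{s0,s4} --y--> {s1,s2,s3}  [new]
{s1,s3} --x--> {s1}  [new]
{s1,s3} --y--> {s0,s1,s3,s4}  [new]
{s0,s2,s3,s4} --x--> {s0,s2,s3,s4}  [seen]
{s0,s2,s3,s4} --y--> {s0,s1,s2,s3,s4}  [new]
{s1,s2,s3} --x--> {s1,s2,s3,s4}  [new]
{s1,s2,s3} --y--> {s0,s1,s3,s4}  [seen]
{s1} --x--> {s1}  [seen]
{s1} --y--> {s0,s1,s3,s4}  [seen]
{s0,s1,s3,s4} --x--> {s0,s1,s2,s3,s4}  [seen]
{s0,s1,s3,s4} --y--> {s0,s1,s2,s3,s4}  [seen]
{s0,s1,s2,s3,s4} --x--> {s0,s1,s2,s3,s4}  [seen]
{s0,s1,s2,s3,s4} --y--> {s0,s1,s2,s3,s4}  [seen]
{s1,s2,s3,s4} --x--> {s1,s2,s3,s4}  [seen]
{s1,s2,s3,s4} --y--> {s0,s1,s2,s3,s4}  [seen]
Reachable DFA states: {s0}, {s0,s4}, {s1,s3}, {s0,s2,s3,s4}, {s1,s2,s3}, {s1}, {s0,s1,s3,s4}, {s0,s1,s2,s3,s4}, {s1,s2,s3,s4}.
Accepting DFA states (contain an NFA accepting state): {s0}, {s0,s4}, {s1,s3}, {s0,s2,s3,s4}, {s1,s2,s3}, {s1}, {s0,s1,s3,s4}, {s0,s1,s2,s3,s4}, {s1,s2,s3,s4}.

9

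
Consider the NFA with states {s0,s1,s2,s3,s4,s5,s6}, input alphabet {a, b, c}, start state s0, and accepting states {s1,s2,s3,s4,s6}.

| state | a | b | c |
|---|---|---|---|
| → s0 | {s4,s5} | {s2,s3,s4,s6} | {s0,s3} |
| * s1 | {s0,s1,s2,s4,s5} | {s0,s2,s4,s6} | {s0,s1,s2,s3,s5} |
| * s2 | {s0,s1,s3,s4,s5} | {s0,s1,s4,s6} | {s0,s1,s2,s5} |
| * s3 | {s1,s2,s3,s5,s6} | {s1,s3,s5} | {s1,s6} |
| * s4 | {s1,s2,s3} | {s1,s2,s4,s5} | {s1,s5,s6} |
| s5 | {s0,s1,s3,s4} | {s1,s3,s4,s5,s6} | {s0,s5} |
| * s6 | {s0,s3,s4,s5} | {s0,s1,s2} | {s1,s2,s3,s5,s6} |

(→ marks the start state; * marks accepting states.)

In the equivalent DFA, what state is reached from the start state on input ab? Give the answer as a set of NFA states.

{s1,s2,s3,s4,s5,s6}

Start: {s0}.
δ(s0,a) = {s4,s5}.
Union: {s4,s5}.
After a: {s4,s5}.
δ(s4,b) = {s1,s2,s4,s5}; δ(s5,b) = {s1,s3,s4,s5,s6}.
Union: {s1,s2,s3,s4,s5,s6}.
After b: {s1,s2,s3,s4,s5,s6}.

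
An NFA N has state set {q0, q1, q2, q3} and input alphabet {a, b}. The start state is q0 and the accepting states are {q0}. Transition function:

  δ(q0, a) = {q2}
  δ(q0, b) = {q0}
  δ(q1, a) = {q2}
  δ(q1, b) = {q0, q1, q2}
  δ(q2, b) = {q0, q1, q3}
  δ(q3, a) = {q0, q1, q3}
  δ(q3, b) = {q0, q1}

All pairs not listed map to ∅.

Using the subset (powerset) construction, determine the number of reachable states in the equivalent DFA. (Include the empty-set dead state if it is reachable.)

Start state of the DFA: {q0}.
{q0} --a--> {q2}  [new]
{q0} --b--> {q0}  [seen]
{q2} --a--> ∅  [new]
{q2} --b--> {q0, q1, q3}  [new]
∅ --a--> ∅  [seen]
∅ --b--> ∅  [seen]
{q0, q1, q3} --a--> {q0, q1, q2, q3}  [new]
{q0, q1, q3} --b--> {q0, q1, q2}  [new]
{q0, q1, q2, q3} --a--> {q0, q1, q2, q3}  [seen]
{q0, q1, q2, q3} --b--> {q0, q1, q2, q3}  [seen]
{q0, q1, q2} --a--> {q2}  [seen]
{q0, q1, q2} --b--> {q0, q1, q2, q3}  [seen]
Reachable DFA states: {q0}, {q2}, ∅, {q0, q1, q3}, {q0, q1, q2, q3}, {q0, q1, q2}.

6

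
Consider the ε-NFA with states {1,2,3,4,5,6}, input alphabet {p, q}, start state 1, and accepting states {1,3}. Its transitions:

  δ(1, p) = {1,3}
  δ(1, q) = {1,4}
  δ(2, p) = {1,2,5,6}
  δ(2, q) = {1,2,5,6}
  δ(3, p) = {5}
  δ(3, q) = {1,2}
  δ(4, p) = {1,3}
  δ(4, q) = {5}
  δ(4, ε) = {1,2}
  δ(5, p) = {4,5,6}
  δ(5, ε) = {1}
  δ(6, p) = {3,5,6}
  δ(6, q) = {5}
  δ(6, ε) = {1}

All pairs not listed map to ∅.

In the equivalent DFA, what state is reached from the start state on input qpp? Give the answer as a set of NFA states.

Start: {1}.
δ(1,q) = {1,4}.
Union: {1,4}.
ε-closure gives {1,2,4}.
After q: {1,2,4}.
δ(1,p) = {1,3}; δ(2,p) = {1,2,5,6}; δ(4,p) = {1,3}.
Union: {1,2,3,5,6}.
After p: {1,2,3,5,6}.
δ(1,p) = {1,3}; δ(2,p) = {1,2,5,6}; δ(3,p) = {5}; δ(5,p) = {4,5,6}; δ(6,p) = {3,5,6}.
Union: {1,2,3,4,5,6}.
After p: {1,2,3,4,5,6}.

{1,2,3,4,5,6}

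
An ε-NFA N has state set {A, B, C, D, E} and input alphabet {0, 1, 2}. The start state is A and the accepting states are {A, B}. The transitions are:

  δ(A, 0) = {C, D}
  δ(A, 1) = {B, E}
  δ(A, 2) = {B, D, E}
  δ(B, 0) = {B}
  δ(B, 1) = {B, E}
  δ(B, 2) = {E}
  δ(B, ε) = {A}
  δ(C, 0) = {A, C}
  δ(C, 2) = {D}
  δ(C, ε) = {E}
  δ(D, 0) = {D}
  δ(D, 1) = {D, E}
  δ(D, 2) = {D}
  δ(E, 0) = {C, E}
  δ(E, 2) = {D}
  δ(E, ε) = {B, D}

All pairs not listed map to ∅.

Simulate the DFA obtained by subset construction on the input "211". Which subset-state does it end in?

{A, B, D, E}

Start: {A}.
δ(A,2) = {B, D, E}.
Union: {B, D, E}.
ε-closure gives {A, B, D, E}.
After 2: {A, B, D, E}.
δ(A,1) = {B, E}; δ(B,1) = {B, E}; δ(D,1) = {D, E}; δ(E,1) = ∅.
Union: {B, D, E}.
ε-closure gives {A, B, D, E}.
After 1: {A, B, D, E}.
δ(A,1) = {B, E}; δ(B,1) = {B, E}; δ(D,1) = {D, E}; δ(E,1) = ∅.
Union: {B, D, E}.
ε-closure gives {A, B, D, E}.
After 1: {A, B, D, E}.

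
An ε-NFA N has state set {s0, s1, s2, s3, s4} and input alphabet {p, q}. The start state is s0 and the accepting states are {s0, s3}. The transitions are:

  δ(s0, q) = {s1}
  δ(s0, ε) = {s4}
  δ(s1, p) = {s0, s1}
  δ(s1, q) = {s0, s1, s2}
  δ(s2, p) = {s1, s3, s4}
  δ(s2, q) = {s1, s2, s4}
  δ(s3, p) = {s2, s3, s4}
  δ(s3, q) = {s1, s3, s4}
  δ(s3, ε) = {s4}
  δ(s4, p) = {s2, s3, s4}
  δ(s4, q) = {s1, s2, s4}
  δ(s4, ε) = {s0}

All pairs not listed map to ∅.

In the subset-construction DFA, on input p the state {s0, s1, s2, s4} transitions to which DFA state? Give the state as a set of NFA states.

{s0, s1, s2, s3, s4}

δ(s0,p) = ∅; δ(s1,p) = {s0, s1}; δ(s2,p) = {s1, s3, s4}; δ(s4,p) = {s2, s3, s4}.
Union: {s0, s1, s2, s3, s4}.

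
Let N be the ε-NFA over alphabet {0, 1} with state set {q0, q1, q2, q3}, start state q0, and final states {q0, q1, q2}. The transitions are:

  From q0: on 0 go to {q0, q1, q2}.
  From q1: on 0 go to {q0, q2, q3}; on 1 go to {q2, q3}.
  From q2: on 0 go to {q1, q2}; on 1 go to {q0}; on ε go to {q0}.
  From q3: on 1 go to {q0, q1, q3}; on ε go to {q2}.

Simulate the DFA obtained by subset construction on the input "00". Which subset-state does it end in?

{q0, q1, q2, q3}

Start: {q0}.
δ(q0,0) = {q0, q1, q2}.
Union: {q0, q1, q2}.
After 0: {q0, q1, q2}.
δ(q0,0) = {q0, q1, q2}; δ(q1,0) = {q0, q2, q3}; δ(q2,0) = {q1, q2}.
Union: {q0, q1, q2, q3}.
After 0: {q0, q1, q2, q3}.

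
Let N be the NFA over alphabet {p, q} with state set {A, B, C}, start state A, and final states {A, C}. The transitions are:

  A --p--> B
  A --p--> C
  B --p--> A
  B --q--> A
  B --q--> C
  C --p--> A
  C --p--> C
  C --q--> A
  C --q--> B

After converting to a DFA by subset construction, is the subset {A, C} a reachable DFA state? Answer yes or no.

Start state of the DFA: {A}.
{A} --p--> {B, C}  [new]
{A} --q--> ∅  [new]
{B, C} --p--> {A, C}  [new]
{B, C} --q--> {A, B, C}  [new]
∅ --p--> ∅  [seen]
∅ --q--> ∅  [seen]
{A, C} --p--> {A, B, C}  [seen]
{A, C} --q--> {A, B}  [new]
{A, B, C} --p--> {A, B, C}  [seen]
{A, B, C} --q--> {A, B, C}  [seen]
{A, B} --p--> {A, B, C}  [seen]
{A, B} --q--> {A, C}  [seen]
Reachable DFA states: {A}, {B, C}, ∅, {A, C}, {A, B, C}, {A, B}.
{A, C} is among them.

yes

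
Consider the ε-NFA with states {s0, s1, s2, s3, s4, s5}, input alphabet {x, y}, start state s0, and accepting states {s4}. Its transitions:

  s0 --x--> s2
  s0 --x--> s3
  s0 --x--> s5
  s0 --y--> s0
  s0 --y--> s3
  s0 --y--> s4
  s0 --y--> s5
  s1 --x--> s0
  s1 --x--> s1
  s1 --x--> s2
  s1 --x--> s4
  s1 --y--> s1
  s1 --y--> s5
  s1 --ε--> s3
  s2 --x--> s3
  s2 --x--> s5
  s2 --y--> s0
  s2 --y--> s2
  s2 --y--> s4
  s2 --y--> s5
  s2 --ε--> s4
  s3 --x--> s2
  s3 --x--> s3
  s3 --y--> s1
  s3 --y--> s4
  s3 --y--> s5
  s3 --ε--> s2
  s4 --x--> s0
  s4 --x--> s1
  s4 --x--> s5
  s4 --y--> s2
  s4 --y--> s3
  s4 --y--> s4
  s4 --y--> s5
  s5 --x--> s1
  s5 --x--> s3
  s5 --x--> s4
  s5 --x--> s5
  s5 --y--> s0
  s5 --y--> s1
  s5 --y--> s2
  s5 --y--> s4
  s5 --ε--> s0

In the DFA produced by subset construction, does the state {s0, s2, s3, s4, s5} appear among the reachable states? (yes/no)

yes

Start state of the DFA: {s0} (ε-closure of the NFA start).
{s0} --x--> {s0, s2, s3, s4, s5}  [new]
{s0} --y--> {s0, s2, s3, s4, s5}  [seen]
{s0, s2, s3, s4, s5} --x--> {s0, s1, s2, s3, s4, s5}  [new]
{s0, s2, s3, s4, s5} --y--> {s0, s1, s2, s3, s4, s5}  [seen]
{s0, s1, s2, s3, s4, s5} --x--> {s0, s1, s2, s3, s4, s5}  [seen]
{s0, s1, s2, s3, s4, s5} --y--> {s0, s1, s2, s3, s4, s5}  [seen]
Reachable DFA states: {s0}, {s0, s2, s3, s4, s5}, {s0, s1, s2, s3, s4, s5}.
{s0, s2, s3, s4, s5} is among them.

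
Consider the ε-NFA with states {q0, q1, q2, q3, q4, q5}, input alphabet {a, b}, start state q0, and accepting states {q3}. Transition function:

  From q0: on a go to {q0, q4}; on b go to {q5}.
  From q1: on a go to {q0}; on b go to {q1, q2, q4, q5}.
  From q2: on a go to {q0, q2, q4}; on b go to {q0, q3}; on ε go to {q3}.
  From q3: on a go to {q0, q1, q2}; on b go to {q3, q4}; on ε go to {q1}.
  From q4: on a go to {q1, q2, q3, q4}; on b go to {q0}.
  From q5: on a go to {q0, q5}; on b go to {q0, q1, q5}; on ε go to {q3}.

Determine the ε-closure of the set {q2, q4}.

{q1, q2, q3, q4}

Begin with {q2, q4}.
q2 →ε {q3}; add q3.
q3 →ε {q1}; add q1.
ε-closure = {q1, q2, q3, q4}.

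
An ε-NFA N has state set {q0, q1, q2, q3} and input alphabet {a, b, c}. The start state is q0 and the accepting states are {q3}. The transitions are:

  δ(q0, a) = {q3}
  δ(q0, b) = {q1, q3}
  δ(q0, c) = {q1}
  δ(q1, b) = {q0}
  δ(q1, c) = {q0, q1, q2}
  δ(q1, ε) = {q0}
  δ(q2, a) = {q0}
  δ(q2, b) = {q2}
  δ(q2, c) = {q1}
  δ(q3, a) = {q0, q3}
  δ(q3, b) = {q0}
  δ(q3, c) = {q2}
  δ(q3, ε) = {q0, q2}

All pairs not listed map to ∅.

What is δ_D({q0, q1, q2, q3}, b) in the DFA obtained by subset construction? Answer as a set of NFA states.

{q0, q1, q2, q3}

δ(q0,b) = {q1, q3}; δ(q1,b) = {q0}; δ(q2,b) = {q2}; δ(q3,b) = {q0}.
Union: {q0, q1, q2, q3}.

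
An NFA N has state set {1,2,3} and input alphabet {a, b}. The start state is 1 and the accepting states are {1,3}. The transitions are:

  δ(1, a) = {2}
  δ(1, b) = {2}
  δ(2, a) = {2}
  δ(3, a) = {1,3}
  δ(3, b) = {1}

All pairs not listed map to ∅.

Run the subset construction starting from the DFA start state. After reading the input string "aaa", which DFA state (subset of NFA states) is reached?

Start: {1}.
δ(1,a) = {2}.
Union: {2}.
After a: {2}.
δ(2,a) = {2}.
Union: {2}.
After a: {2}.
δ(2,a) = {2}.
Union: {2}.
After a: {2}.

{2}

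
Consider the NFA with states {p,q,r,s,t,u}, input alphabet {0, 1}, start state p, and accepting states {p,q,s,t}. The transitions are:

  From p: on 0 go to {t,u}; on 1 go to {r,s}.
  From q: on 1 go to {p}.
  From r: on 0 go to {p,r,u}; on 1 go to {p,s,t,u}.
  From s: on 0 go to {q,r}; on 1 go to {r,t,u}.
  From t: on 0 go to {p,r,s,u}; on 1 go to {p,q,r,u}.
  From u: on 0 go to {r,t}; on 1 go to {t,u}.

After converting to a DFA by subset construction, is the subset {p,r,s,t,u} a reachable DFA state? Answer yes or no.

Start state of the DFA: {p}.
{p} --0--> {t,u}  [new]
{p} --1--> {r,s}  [new]
{t,u} --0--> {p,r,s,t,u}  [new]
{t,u} --1--> {p,q,r,t,u}  [new]
{r,s} --0--> {p,q,r,u}  [new]
{r,s} --1--> {p,r,s,t,u}  [seen]
{p,r,s,t,u} --0--> {p,q,r,s,t,u}  [new]
{p,r,s,t,u} --1--> {p,q,r,s,t,u}  [seen]
{p,q,r,t,u} --0--> {p,r,s,t,u}  [seen]
{p,q,r,t,u} --1--> {p,q,r,s,t,u}  [seen]
{p,q,r,u} --0--> {p,r,t,u}  [new]
{p,q,r,u} --1--> {p,r,s,t,u}  [seen]
{p,q,r,s,t,u} --0--> {p,q,r,s,t,u}  [seen]
{p,q,r,s,t,u} --1--> {p,q,r,s,t,u}  [seen]
{p,r,t,u} --0--> {p,r,s,t,u}  [seen]
{p,r,t,u} --1--> {p,q,r,s,t,u}  [seen]
Reachable DFA states: {p}, {t,u}, {r,s}, {p,r,s,t,u}, {p,q,r,t,u}, {p,q,r,u}, {p,q,r,s,t,u}, {p,r,t,u}.
{p,r,s,t,u} is among them.

yes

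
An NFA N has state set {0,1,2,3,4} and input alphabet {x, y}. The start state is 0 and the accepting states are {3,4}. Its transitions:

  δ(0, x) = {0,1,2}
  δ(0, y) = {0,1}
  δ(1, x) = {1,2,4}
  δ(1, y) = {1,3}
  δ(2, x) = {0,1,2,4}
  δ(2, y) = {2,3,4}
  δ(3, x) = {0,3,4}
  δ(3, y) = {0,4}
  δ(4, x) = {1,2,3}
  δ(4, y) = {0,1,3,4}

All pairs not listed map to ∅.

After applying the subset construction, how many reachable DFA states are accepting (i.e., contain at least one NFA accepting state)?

Start state of the DFA: {0}.
{0} --x--> {0,1,2}  [new]
{0} --y--> {0,1}  [new]
{0,1,2} --x--> {0,1,2,4}  [new]
{0,1,2} --y--> {0,1,2,3,4}  [new]
{0,1} --x--> {0,1,2,4}  [seen]
{0,1} --y--> {0,1,3}  [new]
{0,1,2,4} --x--> {0,1,2,3,4}  [seen]
{0,1,2,4} --y--> {0,1,2,3,4}  [seen]
{0,1,2,3,4} --x--> {0,1,2,3,4}  [seen]
{0,1,2,3,4} --y--> {0,1,2,3,4}  [seen]
{0,1,3} --x--> {0,1,2,3,4}  [seen]
{0,1,3} --y--> {0,1,3,4}  [new]
{0,1,3,4} --x--> {0,1,2,3,4}  [seen]
{0,1,3,4} --y--> {0,1,3,4}  [seen]
Reachable DFA states: {0}, {0,1,2}, {0,1}, {0,1,2,4}, {0,1,2,3,4}, {0,1,3}, {0,1,3,4}.
Accepting DFA states (contain an NFA accepting state): {0,1,2,4}, {0,1,2,3,4}, {0,1,3}, {0,1,3,4}.

4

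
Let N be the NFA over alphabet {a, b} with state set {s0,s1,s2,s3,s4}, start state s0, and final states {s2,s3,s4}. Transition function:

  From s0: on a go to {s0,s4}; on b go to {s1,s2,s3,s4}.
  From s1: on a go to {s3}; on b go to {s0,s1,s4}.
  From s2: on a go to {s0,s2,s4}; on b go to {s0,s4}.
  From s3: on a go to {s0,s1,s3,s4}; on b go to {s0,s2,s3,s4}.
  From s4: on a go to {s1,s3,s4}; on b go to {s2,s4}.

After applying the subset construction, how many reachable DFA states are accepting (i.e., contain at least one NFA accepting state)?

4

Start state of the DFA: {s0}.
{s0} --a--> {s0,s4}  [new]
{s0} --b--> {s1,s2,s3,s4}  [new]
{s0,s4} --a--> {s0,s1,s3,s4}  [new]
{s0,s4} --b--> {s1,s2,s3,s4}  [seen]
{s1,s2,s3,s4} --a--> {s0,s1,s2,s3,s4}  [new]
{s1,s2,s3,s4} --b--> {s0,s1,s2,s3,s4}  [seen]
{s0,s1,s3,s4} --a--> {s0,s1,s3,s4}  [seen]
{s0,s1,s3,s4} --b--> {s0,s1,s2,s3,s4}  [seen]
{s0,s1,s2,s3,s4} --a--> {s0,s1,s2,s3,s4}  [seen]
{s0,s1,s2,s3,s4} --b--> {s0,s1,s2,s3,s4}  [seen]
Reachable DFA states: {s0}, {s0,s4}, {s1,s2,s3,s4}, {s0,s1,s3,s4}, {s0,s1,s2,s3,s4}.
Accepting DFA states (contain an NFA accepting state): {s0,s4}, {s1,s2,s3,s4}, {s0,s1,s3,s4}, {s0,s1,s2,s3,s4}.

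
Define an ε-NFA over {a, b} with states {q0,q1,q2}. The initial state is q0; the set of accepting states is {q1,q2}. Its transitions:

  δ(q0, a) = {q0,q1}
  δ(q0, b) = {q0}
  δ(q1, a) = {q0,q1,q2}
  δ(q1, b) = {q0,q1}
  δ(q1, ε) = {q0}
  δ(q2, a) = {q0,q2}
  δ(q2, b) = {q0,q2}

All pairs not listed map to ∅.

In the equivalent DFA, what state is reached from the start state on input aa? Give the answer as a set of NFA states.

Start: {q0}.
δ(q0,a) = {q0,q1}.
Union: {q0,q1}.
After a: {q0,q1}.
δ(q0,a) = {q0,q1}; δ(q1,a) = {q0,q1,q2}.
Union: {q0,q1,q2}.
After a: {q0,q1,q2}.

{q0,q1,q2}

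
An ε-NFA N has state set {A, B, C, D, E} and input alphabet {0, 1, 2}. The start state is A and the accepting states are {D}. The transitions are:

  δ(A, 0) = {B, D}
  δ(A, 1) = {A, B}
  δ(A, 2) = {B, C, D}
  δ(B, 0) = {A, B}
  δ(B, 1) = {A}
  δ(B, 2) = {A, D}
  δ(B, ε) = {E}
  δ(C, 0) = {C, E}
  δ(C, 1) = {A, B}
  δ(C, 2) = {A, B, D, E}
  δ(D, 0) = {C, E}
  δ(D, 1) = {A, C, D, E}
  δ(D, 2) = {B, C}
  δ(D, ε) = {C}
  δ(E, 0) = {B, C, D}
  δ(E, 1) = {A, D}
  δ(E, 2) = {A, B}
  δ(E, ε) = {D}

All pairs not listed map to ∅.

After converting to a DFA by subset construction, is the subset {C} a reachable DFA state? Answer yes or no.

Start state of the DFA: {A} (ε-closure of the NFA start).
{A} --0--> {B, C, D, E}  [new]
{A} --1--> {A, B, C, D, E}  [new]
{A} --2--> {B, C, D, E}  [seen]
{B, C, D, E} --0--> {A, B, C, D, E}  [seen]
{B, C, D, E} --1--> {A, B, C, D, E}  [seen]
{B, C, D, E} --2--> {A, B, C, D, E}  [seen]
{A, B, C, D, E} --0--> {A, B, C, D, E}  [seen]
{A, B, C, D, E} --1--> {A, B, C, D, E}  [seen]
{A, B, C, D, E} --2--> {A, B, C, D, E}  [seen]
Reachable DFA states: {A}, {B, C, D, E}, {A, B, C, D, E}.
{C} is not among them.

no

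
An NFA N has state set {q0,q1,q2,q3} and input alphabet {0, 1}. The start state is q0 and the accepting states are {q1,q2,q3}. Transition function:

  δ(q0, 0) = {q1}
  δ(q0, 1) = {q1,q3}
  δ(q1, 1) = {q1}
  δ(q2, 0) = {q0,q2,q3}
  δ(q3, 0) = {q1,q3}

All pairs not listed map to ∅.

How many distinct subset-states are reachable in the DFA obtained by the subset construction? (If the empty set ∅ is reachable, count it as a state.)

Start state of the DFA: {q0}.
{q0} --0--> {q1}  [new]
{q0} --1--> {q1,q3}  [new]
{q1} --0--> ∅  [new]
{q1} --1--> {q1}  [seen]
{q1,q3} --0--> {q1,q3}  [seen]
{q1,q3} --1--> {q1}  [seen]
∅ --0--> ∅  [seen]
∅ --1--> ∅  [seen]
Reachable DFA states: {q0}, {q1}, {q1,q3}, ∅.

4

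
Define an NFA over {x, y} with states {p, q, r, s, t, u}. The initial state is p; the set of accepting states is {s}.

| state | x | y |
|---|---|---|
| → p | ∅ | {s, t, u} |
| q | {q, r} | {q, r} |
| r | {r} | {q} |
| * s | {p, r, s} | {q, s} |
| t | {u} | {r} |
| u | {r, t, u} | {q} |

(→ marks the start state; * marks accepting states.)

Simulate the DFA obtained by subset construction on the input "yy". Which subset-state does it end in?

{q, r, s}

Start: {p}.
δ(p,y) = {s, t, u}.
Union: {s, t, u}.
After y: {s, t, u}.
δ(s,y) = {q, s}; δ(t,y) = {r}; δ(u,y) = {q}.
Union: {q, r, s}.
After y: {q, r, s}.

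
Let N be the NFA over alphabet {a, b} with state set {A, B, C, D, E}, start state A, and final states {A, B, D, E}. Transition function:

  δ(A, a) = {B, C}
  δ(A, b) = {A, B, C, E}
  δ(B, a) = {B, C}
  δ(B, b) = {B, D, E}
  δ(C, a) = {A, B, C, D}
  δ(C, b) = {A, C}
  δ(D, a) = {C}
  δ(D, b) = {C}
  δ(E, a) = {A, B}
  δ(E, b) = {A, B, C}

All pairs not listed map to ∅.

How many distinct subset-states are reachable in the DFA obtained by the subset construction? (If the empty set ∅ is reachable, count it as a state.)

Start state of the DFA: {A}.
{A} --a--> {B, C}  [new]
{A} --b--> {A, B, C, E}  [new]
{B, C} --a--> {A, B, C, D}  [new]
{B, C} --b--> {A, B, C, D, E}  [new]
{A, B, C, E} --a--> {A, B, C, D}  [seen]
{A, B, C, E} --b--> {A, B, C, D, E}  [seen]
{A, B, C, D} --a--> {A, B, C, D}  [seen]
{A, B, C, D} --b--> {A, B, C, D, E}  [seen]
{A, B, C, D, E} --a--> {A, B, C, D}  [seen]
{A, B, C, D, E} --b--> {A, B, C, D, E}  [seen]
Reachable DFA states: {A}, {B, C}, {A, B, C, E}, {A, B, C, D}, {A, B, C, D, E}.

5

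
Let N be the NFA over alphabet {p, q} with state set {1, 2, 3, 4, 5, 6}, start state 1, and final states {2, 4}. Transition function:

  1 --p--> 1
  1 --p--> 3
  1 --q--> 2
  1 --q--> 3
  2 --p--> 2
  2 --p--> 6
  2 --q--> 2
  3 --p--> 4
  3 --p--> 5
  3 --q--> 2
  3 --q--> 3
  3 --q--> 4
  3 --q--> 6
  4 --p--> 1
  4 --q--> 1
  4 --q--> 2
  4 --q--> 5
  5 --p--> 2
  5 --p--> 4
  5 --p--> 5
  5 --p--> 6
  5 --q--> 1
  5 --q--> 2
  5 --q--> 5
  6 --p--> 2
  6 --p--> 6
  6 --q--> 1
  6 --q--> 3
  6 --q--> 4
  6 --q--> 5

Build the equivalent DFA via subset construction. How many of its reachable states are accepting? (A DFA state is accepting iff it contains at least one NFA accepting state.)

7

Start state of the DFA: {1}.
{1} --p--> {1, 3}  [new]
{1} --q--> {2, 3}  [new]
{1, 3} --p--> {1, 3, 4, 5}  [new]
{1, 3} --q--> {2, 3, 4, 6}  [new]
{2, 3} --p--> {2, 4, 5, 6}  [new]
{2, 3} --q--> {2, 3, 4, 6}  [seen]
{1, 3, 4, 5} --p--> {1, 2, 3, 4, 5, 6}  [new]
{1, 3, 4, 5} --q--> {1, 2, 3, 4, 5, 6}  [seen]
{2, 3, 4, 6} --p--> {1, 2, 4, 5, 6}  [new]
{2, 3, 4, 6} --q--> {1, 2, 3, 4, 5, 6}  [seen]
{2, 4, 5, 6} --p--> {1, 2, 4, 5, 6}  [seen]
{2, 4, 5, 6} --q--> {1, 2, 3, 4, 5}  [new]
{1, 2, 3, 4, 5, 6} --p--> {1, 2, 3, 4, 5, 6}  [seen]
{1, 2, 3, 4, 5, 6} --q--> {1, 2, 3, 4, 5, 6}  [seen]
{1, 2, 4, 5, 6} --p--> {1, 2, 3, 4, 5, 6}  [seen]
{1, 2, 4, 5, 6} --q--> {1, 2, 3, 4, 5}  [seen]
{1, 2, 3, 4, 5} --p--> {1, 2, 3, 4, 5, 6}  [seen]
{1, 2, 3, 4, 5} --q--> {1, 2, 3, 4, 5, 6}  [seen]
Reachable DFA states: {1}, {1, 3}, {2, 3}, {1, 3, 4, 5}, {2, 3, 4, 6}, {2, 4, 5, 6}, {1, 2, 3, 4, 5, 6}, {1, 2, 4, 5, 6}, {1, 2, 3, 4, 5}.
Accepting DFA states (contain an NFA accepting state): {2, 3}, {1, 3, 4, 5}, {2, 3, 4, 6}, {2, 4, 5, 6}, {1, 2, 3, 4, 5, 6}, {1, 2, 4, 5, 6}, {1, 2, 3, 4, 5}.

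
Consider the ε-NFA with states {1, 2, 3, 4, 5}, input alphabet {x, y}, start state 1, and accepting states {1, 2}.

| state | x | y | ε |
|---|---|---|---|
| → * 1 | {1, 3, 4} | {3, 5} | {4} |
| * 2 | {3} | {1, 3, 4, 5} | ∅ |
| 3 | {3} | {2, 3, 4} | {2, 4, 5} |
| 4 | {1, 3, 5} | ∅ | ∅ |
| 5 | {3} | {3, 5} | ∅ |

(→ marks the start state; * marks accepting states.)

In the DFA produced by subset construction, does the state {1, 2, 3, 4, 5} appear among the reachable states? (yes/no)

yes

Start state of the DFA: {1, 4} (ε-closure of the NFA start).
{1, 4} --x--> {1, 2, 3, 4, 5}  [new]
{1, 4} --y--> {2, 3, 4, 5}  [new]
{1, 2, 3, 4, 5} --x--> {1, 2, 3, 4, 5}  [seen]
{1, 2, 3, 4, 5} --y--> {1, 2, 3, 4, 5}  [seen]
{2, 3, 4, 5} --x--> {1, 2, 3, 4, 5}  [seen]
{2, 3, 4, 5} --y--> {1, 2, 3, 4, 5}  [seen]
Reachable DFA states: {1, 4}, {1, 2, 3, 4, 5}, {2, 3, 4, 5}.
{1, 2, 3, 4, 5} is among them.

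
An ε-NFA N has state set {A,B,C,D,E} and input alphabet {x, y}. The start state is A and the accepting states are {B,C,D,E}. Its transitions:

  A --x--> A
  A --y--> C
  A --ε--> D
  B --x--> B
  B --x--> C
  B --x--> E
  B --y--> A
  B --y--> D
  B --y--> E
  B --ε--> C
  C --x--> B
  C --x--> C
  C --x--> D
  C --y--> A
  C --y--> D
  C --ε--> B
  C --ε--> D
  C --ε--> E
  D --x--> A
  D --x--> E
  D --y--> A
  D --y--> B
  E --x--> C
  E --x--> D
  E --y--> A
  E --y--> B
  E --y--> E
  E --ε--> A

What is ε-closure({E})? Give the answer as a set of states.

{A,D,E}

Begin with {E}.
E →ε {A}; add A.
A →ε {D}; add D.
ε-closure = {A,D,E}.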